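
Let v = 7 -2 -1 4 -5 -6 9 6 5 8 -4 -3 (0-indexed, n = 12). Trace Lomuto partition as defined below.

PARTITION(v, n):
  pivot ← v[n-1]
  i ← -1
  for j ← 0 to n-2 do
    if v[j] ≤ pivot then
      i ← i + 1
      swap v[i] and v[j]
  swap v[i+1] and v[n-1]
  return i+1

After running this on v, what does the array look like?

pivot=-3, i=-1
j=0: 7>-3, skip
j=1: -2>-3, skip
j=2: -1>-3, skip
j=3: 4>-3, skip
j=4: -5≤-3, i=0, swap(0,4) ⇒ -5 -2 -1 4 7 -6 9 6 5 8 -4 -3
j=5: -6≤-3, i=1, swap(1,5) ⇒ -5 -6 -1 4 7 -2 9 6 5 8 -4 -3
j=6: 9>-3, skip
j=7: 6>-3, skip
j=8: 5>-3, skip
j=9: 8>-3, skip
j=10: -4≤-3, i=2, swap(2,10) ⇒ -5 -6 -4 4 7 -2 9 6 5 8 -1 -3
swap(3,11) ⇒ -5 -6 -4 -3 7 -2 9 6 5 8 -1 4; return 3

-5 -6 -4 -3 7 -2 9 6 5 8 -1 4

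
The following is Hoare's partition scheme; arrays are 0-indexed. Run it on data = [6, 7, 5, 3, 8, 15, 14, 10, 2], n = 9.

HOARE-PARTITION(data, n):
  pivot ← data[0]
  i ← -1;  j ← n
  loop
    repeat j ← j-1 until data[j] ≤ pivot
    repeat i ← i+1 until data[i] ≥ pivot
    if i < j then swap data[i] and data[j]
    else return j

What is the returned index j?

2

pivot=6
j stops at 8 (2), i stops at 0 (6); swap ⇒ [2, 7, 5, 3, 8, 15, 14, 10, 6]
j stops at 3 (3), i stops at 1 (7); swap ⇒ [2, 3, 5, 7, 8, 15, 14, 10, 6]
j stops at 2, i stops at 3; i≥j ⇒ return 2. data=[2, 3, 5, 7, 8, 15, 14, 10, 6]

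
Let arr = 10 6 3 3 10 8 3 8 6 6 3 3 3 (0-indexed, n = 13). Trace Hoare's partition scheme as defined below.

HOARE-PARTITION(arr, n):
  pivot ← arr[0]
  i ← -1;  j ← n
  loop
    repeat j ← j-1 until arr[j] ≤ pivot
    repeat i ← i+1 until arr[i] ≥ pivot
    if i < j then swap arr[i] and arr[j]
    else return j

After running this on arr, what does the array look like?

pivot = arr[0] = 10; i = -1, j = 13
j→12 (arr[12]=3≤10), i→0 (arr[0]=10≥10); i<j, swap → 3 6 3 3 10 8 3 8 6 6 3 3 10
j→11 (arr[11]=3≤10), i→4 (arr[4]=10≥10); i<j, swap → 3 6 3 3 3 8 3 8 6 6 3 10 10
j→10, i→11; i≥j, return j=10. arr = 3 6 3 3 3 8 3 8 6 6 3 10 10

3 6 3 3 3 8 3 8 6 6 3 10 10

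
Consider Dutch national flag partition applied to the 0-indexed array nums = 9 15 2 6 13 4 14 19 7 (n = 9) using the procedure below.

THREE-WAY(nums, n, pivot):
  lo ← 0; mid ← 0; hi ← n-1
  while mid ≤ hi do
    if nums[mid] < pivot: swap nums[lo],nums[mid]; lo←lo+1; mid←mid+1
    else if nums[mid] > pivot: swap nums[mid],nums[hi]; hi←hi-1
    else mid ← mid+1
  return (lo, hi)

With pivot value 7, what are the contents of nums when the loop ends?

lo=0 mid=0 hi=8
9>7: swap(0,8), hi=7 ⇒ 7 15 2 6 13 4 14 19 9
7=7: mid=1
15>7: swap(1,7), hi=6 ⇒ 7 19 2 6 13 4 14 15 9
19>7: swap(1,6), hi=5 ⇒ 7 14 2 6 13 4 19 15 9
14>7: swap(1,5), hi=4 ⇒ 7 4 2 6 13 14 19 15 9
4<7: swap(0,1), lo=1 mid=2 ⇒ 4 7 2 6 13 14 19 15 9
2<7: swap(1,2), lo=2 mid=3 ⇒ 4 2 7 6 13 14 19 15 9
6<7: swap(2,3), lo=3 mid=4 ⇒ 4 2 6 7 13 14 19 15 9
13>7: swap(4,4), hi=3 ⇒ 4 2 6 7 13 14 19 15 9
done. lo=3 hi=3; nums=4 2 6 7 13 14 19 15 9

4 2 6 7 13 14 19 15 9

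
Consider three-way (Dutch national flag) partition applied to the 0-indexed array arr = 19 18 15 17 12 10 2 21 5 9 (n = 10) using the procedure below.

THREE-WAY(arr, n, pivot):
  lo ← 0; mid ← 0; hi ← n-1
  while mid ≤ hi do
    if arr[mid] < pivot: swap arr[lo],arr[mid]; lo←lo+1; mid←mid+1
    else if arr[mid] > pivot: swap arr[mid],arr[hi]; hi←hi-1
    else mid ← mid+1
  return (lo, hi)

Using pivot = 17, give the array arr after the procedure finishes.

9 5 15 12 10 2 17 21 18 19

lo=0 mid=0 hi=9
19>17: swap(0,9), hi=8 ⇒ 9 18 15 17 12 10 2 21 5 19
9<17: swap(0,0), lo=1 mid=1 ⇒ 9 18 15 17 12 10 2 21 5 19
18>17: swap(1,8), hi=7 ⇒ 9 5 15 17 12 10 2 21 18 19
5<17: swap(1,1), lo=2 mid=2 ⇒ 9 5 15 17 12 10 2 21 18 19
15<17: swap(2,2), lo=3 mid=3 ⇒ 9 5 15 17 12 10 2 21 18 19
17=17: mid=4
12<17: swap(3,4), lo=4 mid=5 ⇒ 9 5 15 12 17 10 2 21 18 19
10<17: swap(4,5), lo=5 mid=6 ⇒ 9 5 15 12 10 17 2 21 18 19
2<17: swap(5,6), lo=6 mid=7 ⇒ 9 5 15 12 10 2 17 21 18 19
21>17: swap(7,7), hi=6 ⇒ 9 5 15 12 10 2 17 21 18 19
done. lo=6 hi=6; arr=9 5 15 12 10 2 17 21 18 19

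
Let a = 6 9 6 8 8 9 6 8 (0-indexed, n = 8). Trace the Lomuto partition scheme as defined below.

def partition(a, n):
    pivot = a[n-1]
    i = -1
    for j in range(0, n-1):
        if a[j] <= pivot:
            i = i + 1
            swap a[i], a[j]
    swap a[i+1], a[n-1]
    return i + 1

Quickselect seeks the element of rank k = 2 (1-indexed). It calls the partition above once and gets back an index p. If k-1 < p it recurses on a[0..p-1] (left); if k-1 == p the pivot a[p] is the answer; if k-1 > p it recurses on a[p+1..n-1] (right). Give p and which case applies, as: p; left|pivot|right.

pivot=8, i=-1
j=0: 6≤8, i=0, swap(0,0) ⇒ 6 9 6 8 8 9 6 8
j=1: 9>8, skip
j=2: 6≤8, i=1, swap(1,2) ⇒ 6 6 9 8 8 9 6 8
j=3: 8≤8, i=2, swap(2,3) ⇒ 6 6 8 9 8 9 6 8
j=4: 8≤8, i=3, swap(3,4) ⇒ 6 6 8 8 9 9 6 8
j=5: 9>8, skip
j=6: 6≤8, i=4, swap(4,6) ⇒ 6 6 8 8 6 9 9 8
swap(5,7) ⇒ 6 6 8 8 6 8 9 9; return 5
p = 5; k-1 = 1 < 5 ⇒ left

5; left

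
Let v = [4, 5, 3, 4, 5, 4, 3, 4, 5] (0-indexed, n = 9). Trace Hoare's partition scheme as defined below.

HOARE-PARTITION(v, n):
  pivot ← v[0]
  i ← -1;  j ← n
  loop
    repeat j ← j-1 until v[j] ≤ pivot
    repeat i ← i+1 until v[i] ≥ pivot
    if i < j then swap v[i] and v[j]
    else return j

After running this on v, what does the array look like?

[4, 3, 3, 4, 5, 4, 5, 4, 5]

pivot = v[0] = 4; i = -1, j = 9
j→7 (v[7]=4≤4), i→0 (v[0]=4≥4); i<j, swap → [4, 5, 3, 4, 5, 4, 3, 4, 5]
j→6 (v[6]=3≤4), i→1 (v[1]=5≥4); i<j, swap → [4, 3, 3, 4, 5, 4, 5, 4, 5]
j→5 (v[5]=4≤4), i→3 (v[3]=4≥4); i<j, swap → [4, 3, 3, 4, 5, 4, 5, 4, 5]
j→3, i→4; i≥j, return j=3. v = [4, 3, 3, 4, 5, 4, 5, 4, 5]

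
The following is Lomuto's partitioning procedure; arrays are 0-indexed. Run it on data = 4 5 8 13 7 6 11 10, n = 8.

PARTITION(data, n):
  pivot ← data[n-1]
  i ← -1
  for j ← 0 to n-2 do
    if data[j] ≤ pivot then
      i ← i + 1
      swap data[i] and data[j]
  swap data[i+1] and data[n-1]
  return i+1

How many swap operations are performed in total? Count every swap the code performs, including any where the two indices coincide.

6

pivot = data[7] = 10; i = -1
j=0: data[0]=4 ≤ 10 → i=0, swap data[0],data[0] (no change) → 4 5 8 13 7 6 11 10
j=1: data[1]=5 ≤ 10 → i=1, swap data[1],data[1] (no change) → 4 5 8 13 7 6 11 10
j=2: data[2]=8 ≤ 10 → i=2, swap data[2],data[2] (no change) → 4 5 8 13 7 6 11 10
j=3: data[3]=13 > 10 → no swap
j=4: data[4]=7 ≤ 10 → i=3, swap data[3],data[4] → 4 5 8 7 13 6 11 10
j=5: data[5]=6 ≤ 10 → i=4, swap data[4],data[5] → 4 5 8 7 6 13 11 10
j=6: data[6]=11 > 10 → no swap
final swap data[5],data[7] → 4 5 8 7 6 10 11 13; return 5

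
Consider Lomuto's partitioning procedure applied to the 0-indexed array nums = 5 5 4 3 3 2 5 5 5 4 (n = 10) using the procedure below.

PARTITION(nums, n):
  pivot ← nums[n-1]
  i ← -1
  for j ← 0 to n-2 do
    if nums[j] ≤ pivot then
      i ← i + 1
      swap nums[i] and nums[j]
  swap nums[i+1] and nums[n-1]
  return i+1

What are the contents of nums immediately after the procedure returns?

4 3 3 2 4 5 5 5 5 5

pivot = nums[9] = 4; i = -1
j=0: nums[0]=5 > 4 → no swap
j=1: nums[1]=5 > 4 → no swap
j=2: nums[2]=4 ≤ 4 → i=0, swap nums[0],nums[2] → 4 5 5 3 3 2 5 5 5 4
j=3: nums[3]=3 ≤ 4 → i=1, swap nums[1],nums[3] → 4 3 5 5 3 2 5 5 5 4
j=4: nums[4]=3 ≤ 4 → i=2, swap nums[2],nums[4] → 4 3 3 5 5 2 5 5 5 4
j=5: nums[5]=2 ≤ 4 → i=3, swap nums[3],nums[5] → 4 3 3 2 5 5 5 5 5 4
j=6: nums[6]=5 > 4 → no swap
j=7: nums[7]=5 > 4 → no swap
j=8: nums[8]=5 > 4 → no swap
final swap nums[4],nums[9] → 4 3 3 2 4 5 5 5 5 5; return 4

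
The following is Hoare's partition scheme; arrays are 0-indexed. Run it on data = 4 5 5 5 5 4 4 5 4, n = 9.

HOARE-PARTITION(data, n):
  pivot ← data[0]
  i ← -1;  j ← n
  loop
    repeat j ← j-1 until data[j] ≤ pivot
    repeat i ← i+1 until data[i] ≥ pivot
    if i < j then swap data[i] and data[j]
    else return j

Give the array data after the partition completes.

4 4 4 5 5 5 5 5 4

pivot = data[0] = 4; i = -1, j = 9
j→8 (data[8]=4≤4), i→0 (data[0]=4≥4); i<j, swap → 4 5 5 5 5 4 4 5 4
j→6 (data[6]=4≤4), i→1 (data[1]=5≥4); i<j, swap → 4 4 5 5 5 4 5 5 4
j→5 (data[5]=4≤4), i→2 (data[2]=5≥4); i<j, swap → 4 4 4 5 5 5 5 5 4
j→2, i→3; i≥j, return j=2. data = 4 4 4 5 5 5 5 5 4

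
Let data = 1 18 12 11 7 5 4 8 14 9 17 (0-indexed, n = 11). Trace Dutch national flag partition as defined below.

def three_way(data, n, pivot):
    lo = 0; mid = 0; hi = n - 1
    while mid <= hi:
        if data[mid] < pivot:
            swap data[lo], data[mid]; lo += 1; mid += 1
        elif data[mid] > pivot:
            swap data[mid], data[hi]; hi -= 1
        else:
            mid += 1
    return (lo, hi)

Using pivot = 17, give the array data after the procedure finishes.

1 12 11 7 5 4 8 14 9 17 18

pivot = 17; lo=0, mid=0, hi=10
data[mid]=1<17: swap data[0],data[0]; lo=1,mid=1 → 1 18 12 11 7 5 4 8 14 9 17
data[mid]=18>17: swap data[1],data[10]; hi=9 → 1 17 12 11 7 5 4 8 14 9 18
data[mid]=17=17: mid=2
data[mid]=12<17: swap data[1],data[2]; lo=2,mid=3 → 1 12 17 11 7 5 4 8 14 9 18
data[mid]=11<17: swap data[2],data[3]; lo=3,mid=4 → 1 12 11 17 7 5 4 8 14 9 18
data[mid]=7<17: swap data[3],data[4]; lo=4,mid=5 → 1 12 11 7 17 5 4 8 14 9 18
data[mid]=5<17: swap data[4],data[5]; lo=5,mid=6 → 1 12 11 7 5 17 4 8 14 9 18
data[mid]=4<17: swap data[5],data[6]; lo=6,mid=7 → 1 12 11 7 5 4 17 8 14 9 18
data[mid]=8<17: swap data[6],data[7]; lo=7,mid=8 → 1 12 11 7 5 4 8 17 14 9 18
data[mid]=14<17: swap data[7],data[8]; lo=8,mid=9 → 1 12 11 7 5 4 8 14 17 9 18
data[mid]=9<17: swap data[8],data[9]; lo=9,mid=10 → 1 12 11 7 5 4 8 14 9 17 18
end: lo=9, hi=9; data = 1 12 11 7 5 4 8 14 9 17 18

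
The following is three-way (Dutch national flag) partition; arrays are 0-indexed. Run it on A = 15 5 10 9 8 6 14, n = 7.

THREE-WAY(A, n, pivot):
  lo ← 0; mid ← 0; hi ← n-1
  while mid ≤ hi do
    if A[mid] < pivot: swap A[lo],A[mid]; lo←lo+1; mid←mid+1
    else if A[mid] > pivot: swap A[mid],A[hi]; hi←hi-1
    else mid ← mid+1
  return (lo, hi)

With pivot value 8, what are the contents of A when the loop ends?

pivot = 8; lo=0, mid=0, hi=6
A[mid]=15>8: swap A[0],A[6]; hi=5 → 14 5 10 9 8 6 15
A[mid]=14>8: swap A[0],A[5]; hi=4 → 6 5 10 9 8 14 15
A[mid]=6<8: swap A[0],A[0]; lo=1,mid=1 → 6 5 10 9 8 14 15
A[mid]=5<8: swap A[1],A[1]; lo=2,mid=2 → 6 5 10 9 8 14 15
A[mid]=10>8: swap A[2],A[4]; hi=3 → 6 5 8 9 10 14 15
A[mid]=8=8: mid=3
A[mid]=9>8: swap A[3],A[3]; hi=2 → 6 5 8 9 10 14 15
end: lo=2, hi=2; A = 6 5 8 9 10 14 15

6 5 8 9 10 14 15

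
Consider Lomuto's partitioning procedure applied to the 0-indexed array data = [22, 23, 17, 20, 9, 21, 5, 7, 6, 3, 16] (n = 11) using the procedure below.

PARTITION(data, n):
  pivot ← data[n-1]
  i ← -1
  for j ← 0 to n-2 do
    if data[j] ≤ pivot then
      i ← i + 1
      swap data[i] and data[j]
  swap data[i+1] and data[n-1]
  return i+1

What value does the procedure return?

pivot = data[10] = 16; i = -1
j=0: data[0]=22 > 16 → no swap
j=1: data[1]=23 > 16 → no swap
j=2: data[2]=17 > 16 → no swap
j=3: data[3]=20 > 16 → no swap
j=4: data[4]=9 ≤ 16 → i=0, swap data[0],data[4] → [9, 23, 17, 20, 22, 21, 5, 7, 6, 3, 16]
j=5: data[5]=21 > 16 → no swap
j=6: data[6]=5 ≤ 16 → i=1, swap data[1],data[6] → [9, 5, 17, 20, 22, 21, 23, 7, 6, 3, 16]
j=7: data[7]=7 ≤ 16 → i=2, swap data[2],data[7] → [9, 5, 7, 20, 22, 21, 23, 17, 6, 3, 16]
j=8: data[8]=6 ≤ 16 → i=3, swap data[3],data[8] → [9, 5, 7, 6, 22, 21, 23, 17, 20, 3, 16]
j=9: data[9]=3 ≤ 16 → i=4, swap data[4],data[9] → [9, 5, 7, 6, 3, 21, 23, 17, 20, 22, 16]
final swap data[5],data[10] → [9, 5, 7, 6, 3, 16, 23, 17, 20, 22, 21]; return 5

5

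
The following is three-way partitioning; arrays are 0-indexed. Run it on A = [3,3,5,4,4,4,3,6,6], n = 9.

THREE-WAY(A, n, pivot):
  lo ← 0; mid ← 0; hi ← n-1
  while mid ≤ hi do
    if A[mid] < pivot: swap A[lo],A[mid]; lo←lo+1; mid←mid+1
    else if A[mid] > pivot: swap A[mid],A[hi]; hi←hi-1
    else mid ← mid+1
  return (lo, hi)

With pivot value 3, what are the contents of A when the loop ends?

[3,3,3,4,4,4,6,6,5]

lo=0 mid=0 hi=8
3=3: mid=1
3=3: mid=2
5>3: swap(2,8), hi=7 ⇒ [3,3,6,4,4,4,3,6,5]
6>3: swap(2,7), hi=6 ⇒ [3,3,6,4,4,4,3,6,5]
6>3: swap(2,6), hi=5 ⇒ [3,3,3,4,4,4,6,6,5]
3=3: mid=3
4>3: swap(3,5), hi=4 ⇒ [3,3,3,4,4,4,6,6,5]
4>3: swap(3,4), hi=3 ⇒ [3,3,3,4,4,4,6,6,5]
4>3: swap(3,3), hi=2 ⇒ [3,3,3,4,4,4,6,6,5]
done. lo=0 hi=2; A=[3,3,3,4,4,4,6,6,5]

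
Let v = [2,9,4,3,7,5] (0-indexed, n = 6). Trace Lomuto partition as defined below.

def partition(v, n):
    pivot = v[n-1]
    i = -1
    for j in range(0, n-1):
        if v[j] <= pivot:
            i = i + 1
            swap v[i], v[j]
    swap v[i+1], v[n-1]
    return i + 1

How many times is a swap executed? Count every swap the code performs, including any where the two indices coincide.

pivot=5, i=-1
j=0: 2≤5, i=0, swap(0,0) ⇒ [2,9,4,3,7,5]
j=1: 9>5, skip
j=2: 4≤5, i=1, swap(1,2) ⇒ [2,4,9,3,7,5]
j=3: 3≤5, i=2, swap(2,3) ⇒ [2,4,3,9,7,5]
j=4: 7>5, skip
swap(3,5) ⇒ [2,4,3,5,7,9]; return 3

4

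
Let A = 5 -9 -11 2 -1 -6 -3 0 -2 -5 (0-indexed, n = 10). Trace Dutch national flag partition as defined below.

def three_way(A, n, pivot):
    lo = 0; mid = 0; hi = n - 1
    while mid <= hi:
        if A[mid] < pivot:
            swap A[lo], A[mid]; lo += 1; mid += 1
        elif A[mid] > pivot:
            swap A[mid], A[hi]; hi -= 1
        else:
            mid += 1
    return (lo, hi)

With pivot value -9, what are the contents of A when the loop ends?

lo=0 mid=0 hi=9
5>-9: swap(0,9), hi=8 ⇒ -5 -9 -11 2 -1 -6 -3 0 -2 5
-5>-9: swap(0,8), hi=7 ⇒ -2 -9 -11 2 -1 -6 -3 0 -5 5
-2>-9: swap(0,7), hi=6 ⇒ 0 -9 -11 2 -1 -6 -3 -2 -5 5
0>-9: swap(0,6), hi=5 ⇒ -3 -9 -11 2 -1 -6 0 -2 -5 5
-3>-9: swap(0,5), hi=4 ⇒ -6 -9 -11 2 -1 -3 0 -2 -5 5
-6>-9: swap(0,4), hi=3 ⇒ -1 -9 -11 2 -6 -3 0 -2 -5 5
-1>-9: swap(0,3), hi=2 ⇒ 2 -9 -11 -1 -6 -3 0 -2 -5 5
2>-9: swap(0,2), hi=1 ⇒ -11 -9 2 -1 -6 -3 0 -2 -5 5
-11<-9: swap(0,0), lo=1 mid=1 ⇒ -11 -9 2 -1 -6 -3 0 -2 -5 5
-9=-9: mid=2
done. lo=1 hi=1; A=-11 -9 2 -1 -6 -3 0 -2 -5 5

-11 -9 2 -1 -6 -3 0 -2 -5 5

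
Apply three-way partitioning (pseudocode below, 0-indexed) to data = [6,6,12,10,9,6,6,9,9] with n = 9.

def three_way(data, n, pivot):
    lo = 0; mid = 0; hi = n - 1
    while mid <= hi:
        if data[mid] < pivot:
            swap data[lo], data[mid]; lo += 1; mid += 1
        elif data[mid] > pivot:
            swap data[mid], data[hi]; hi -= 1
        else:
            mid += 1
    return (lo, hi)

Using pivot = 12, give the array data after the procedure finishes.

[6,6,10,9,6,6,9,9,12]

pivot = 12; lo=0, mid=0, hi=8
data[mid]=6<12: swap data[0],data[0]; lo=1,mid=1 → [6,6,12,10,9,6,6,9,9]
data[mid]=6<12: swap data[1],data[1]; lo=2,mid=2 → [6,6,12,10,9,6,6,9,9]
data[mid]=12=12: mid=3
data[mid]=10<12: swap data[2],data[3]; lo=3,mid=4 → [6,6,10,12,9,6,6,9,9]
data[mid]=9<12: swap data[3],data[4]; lo=4,mid=5 → [6,6,10,9,12,6,6,9,9]
data[mid]=6<12: swap data[4],data[5]; lo=5,mid=6 → [6,6,10,9,6,12,6,9,9]
data[mid]=6<12: swap data[5],data[6]; lo=6,mid=7 → [6,6,10,9,6,6,12,9,9]
data[mid]=9<12: swap data[6],data[7]; lo=7,mid=8 → [6,6,10,9,6,6,9,12,9]
data[mid]=9<12: swap data[7],data[8]; lo=8,mid=9 → [6,6,10,9,6,6,9,9,12]
end: lo=8, hi=8; data = [6,6,10,9,6,6,9,9,12]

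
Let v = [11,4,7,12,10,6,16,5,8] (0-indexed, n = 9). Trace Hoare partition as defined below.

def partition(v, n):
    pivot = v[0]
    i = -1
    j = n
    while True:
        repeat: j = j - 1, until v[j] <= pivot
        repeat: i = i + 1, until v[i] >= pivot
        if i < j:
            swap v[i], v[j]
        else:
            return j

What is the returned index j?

pivot = v[0] = 11; i = -1, j = 9
j→8 (v[8]=8≤11), i→0 (v[0]=11≥11); i<j, swap → [8,4,7,12,10,6,16,5,11]
j→7 (v[7]=5≤11), i→3 (v[3]=12≥11); i<j, swap → [8,4,7,5,10,6,16,12,11]
j→5, i→6; i≥j, return j=5. v = [8,4,7,5,10,6,16,12,11]

5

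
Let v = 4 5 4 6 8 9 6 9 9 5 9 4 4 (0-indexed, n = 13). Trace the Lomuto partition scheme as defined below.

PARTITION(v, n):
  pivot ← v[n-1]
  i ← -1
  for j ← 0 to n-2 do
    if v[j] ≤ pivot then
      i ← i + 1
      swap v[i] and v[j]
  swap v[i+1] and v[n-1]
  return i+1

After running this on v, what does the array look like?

pivot = v[12] = 4; i = -1
j=0: v[0]=4 ≤ 4 → i=0, swap v[0],v[0] (no change) → 4 5 4 6 8 9 6 9 9 5 9 4 4
j=1: v[1]=5 > 4 → no swap
j=2: v[2]=4 ≤ 4 → i=1, swap v[1],v[2] → 4 4 5 6 8 9 6 9 9 5 9 4 4
j=3: v[3]=6 > 4 → no swap
j=4: v[4]=8 > 4 → no swap
j=5: v[5]=9 > 4 → no swap
j=6: v[6]=6 > 4 → no swap
j=7: v[7]=9 > 4 → no swap
j=8: v[8]=9 > 4 → no swap
j=9: v[9]=5 > 4 → no swap
j=10: v[10]=9 > 4 → no swap
j=11: v[11]=4 ≤ 4 → i=2, swap v[2],v[11] → 4 4 4 6 8 9 6 9 9 5 9 5 4
final swap v[3],v[12] → 4 4 4 4 8 9 6 9 9 5 9 5 6; return 3

4 4 4 4 8 9 6 9 9 5 9 5 6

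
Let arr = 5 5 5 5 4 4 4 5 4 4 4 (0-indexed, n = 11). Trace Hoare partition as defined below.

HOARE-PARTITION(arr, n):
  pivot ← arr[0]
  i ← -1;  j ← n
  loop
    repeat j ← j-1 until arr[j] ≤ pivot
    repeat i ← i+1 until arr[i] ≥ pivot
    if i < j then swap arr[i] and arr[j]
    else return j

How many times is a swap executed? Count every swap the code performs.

pivot=5
j stops at 10 (4), i stops at 0 (5); swap ⇒ 4 5 5 5 4 4 4 5 4 4 5
j stops at 9 (4), i stops at 1 (5); swap ⇒ 4 4 5 5 4 4 4 5 4 5 5
j stops at 8 (4), i stops at 2 (5); swap ⇒ 4 4 4 5 4 4 4 5 5 5 5
j stops at 7 (5), i stops at 3 (5); swap ⇒ 4 4 4 5 4 4 4 5 5 5 5
j stops at 6, i stops at 7; i≥j ⇒ return 6. arr=4 4 4 5 4 4 4 5 5 5 5

4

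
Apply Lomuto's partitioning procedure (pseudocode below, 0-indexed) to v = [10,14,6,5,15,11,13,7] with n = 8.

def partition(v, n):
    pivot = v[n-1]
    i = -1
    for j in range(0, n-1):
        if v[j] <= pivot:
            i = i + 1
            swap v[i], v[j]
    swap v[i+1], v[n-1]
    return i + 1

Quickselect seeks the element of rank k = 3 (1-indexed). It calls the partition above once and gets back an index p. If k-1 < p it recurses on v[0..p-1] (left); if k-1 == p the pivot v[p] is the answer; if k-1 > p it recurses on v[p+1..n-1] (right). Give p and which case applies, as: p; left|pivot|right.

pivot = v[7] = 7; i = -1
j=0: v[0]=10 > 7 → no swap
j=1: v[1]=14 > 7 → no swap
j=2: v[2]=6 ≤ 7 → i=0, swap v[0],v[2] → [6,14,10,5,15,11,13,7]
j=3: v[3]=5 ≤ 7 → i=1, swap v[1],v[3] → [6,5,10,14,15,11,13,7]
j=4: v[4]=15 > 7 → no swap
j=5: v[5]=11 > 7 → no swap
j=6: v[6]=13 > 7 → no swap
final swap v[2],v[7] → [6,5,7,14,15,11,13,10]; return 2
p = 2; k-1 = 2 == 2 ⇒ pivot

2; pivot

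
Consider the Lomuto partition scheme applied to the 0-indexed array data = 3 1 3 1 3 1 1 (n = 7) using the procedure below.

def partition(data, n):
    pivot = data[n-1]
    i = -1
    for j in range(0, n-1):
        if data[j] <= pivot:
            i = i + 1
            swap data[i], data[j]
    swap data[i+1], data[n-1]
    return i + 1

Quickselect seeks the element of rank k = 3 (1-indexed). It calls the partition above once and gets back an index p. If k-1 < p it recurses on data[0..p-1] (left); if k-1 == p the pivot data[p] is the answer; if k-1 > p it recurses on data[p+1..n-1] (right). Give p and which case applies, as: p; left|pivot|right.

3; left

pivot=1, i=-1
j=0: 3>1, skip
j=1: 1≤1, i=0, swap(0,1) ⇒ 1 3 3 1 3 1 1
j=2: 3>1, skip
j=3: 1≤1, i=1, swap(1,3) ⇒ 1 1 3 3 3 1 1
j=4: 3>1, skip
j=5: 1≤1, i=2, swap(2,5) ⇒ 1 1 1 3 3 3 1
swap(3,6) ⇒ 1 1 1 1 3 3 3; return 3
p = 3; k-1 = 2 < 3 ⇒ left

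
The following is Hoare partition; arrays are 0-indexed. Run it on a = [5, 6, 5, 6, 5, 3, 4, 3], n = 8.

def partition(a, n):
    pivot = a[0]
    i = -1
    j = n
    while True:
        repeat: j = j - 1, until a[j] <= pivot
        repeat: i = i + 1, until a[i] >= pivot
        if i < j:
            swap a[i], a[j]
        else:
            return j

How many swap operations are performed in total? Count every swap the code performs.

4

pivot = a[0] = 5; i = -1, j = 8
j→7 (a[7]=3≤5), i→0 (a[0]=5≥5); i<j, swap → [3, 6, 5, 6, 5, 3, 4, 5]
j→6 (a[6]=4≤5), i→1 (a[1]=6≥5); i<j, swap → [3, 4, 5, 6, 5, 3, 6, 5]
j→5 (a[5]=3≤5), i→2 (a[2]=5≥5); i<j, swap → [3, 4, 3, 6, 5, 5, 6, 5]
j→4 (a[4]=5≤5), i→3 (a[3]=6≥5); i<j, swap → [3, 4, 3, 5, 6, 5, 6, 5]
j→3, i→4; i≥j, return j=3. a = [3, 4, 3, 5, 6, 5, 6, 5]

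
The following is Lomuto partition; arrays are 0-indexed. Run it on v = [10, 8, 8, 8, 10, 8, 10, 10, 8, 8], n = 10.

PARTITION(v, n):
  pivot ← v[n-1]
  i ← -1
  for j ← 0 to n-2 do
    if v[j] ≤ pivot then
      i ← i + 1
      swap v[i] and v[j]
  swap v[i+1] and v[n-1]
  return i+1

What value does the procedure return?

5

pivot=8, i=-1
j=0: 10>8, skip
j=1: 8≤8, i=0, swap(0,1) ⇒ [8, 10, 8, 8, 10, 8, 10, 10, 8, 8]
j=2: 8≤8, i=1, swap(1,2) ⇒ [8, 8, 10, 8, 10, 8, 10, 10, 8, 8]
j=3: 8≤8, i=2, swap(2,3) ⇒ [8, 8, 8, 10, 10, 8, 10, 10, 8, 8]
j=4: 10>8, skip
j=5: 8≤8, i=3, swap(3,5) ⇒ [8, 8, 8, 8, 10, 10, 10, 10, 8, 8]
j=6: 10>8, skip
j=7: 10>8, skip
j=8: 8≤8, i=4, swap(4,8) ⇒ [8, 8, 8, 8, 8, 10, 10, 10, 10, 8]
swap(5,9) ⇒ [8, 8, 8, 8, 8, 8, 10, 10, 10, 10]; return 5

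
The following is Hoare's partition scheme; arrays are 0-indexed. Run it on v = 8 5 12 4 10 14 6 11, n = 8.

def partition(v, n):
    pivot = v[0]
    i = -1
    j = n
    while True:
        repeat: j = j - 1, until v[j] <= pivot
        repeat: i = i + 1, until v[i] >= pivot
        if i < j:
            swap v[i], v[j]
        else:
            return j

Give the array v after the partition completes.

pivot = v[0] = 8; i = -1, j = 8
j→6 (v[6]=6≤8), i→0 (v[0]=8≥8); i<j, swap → 6 5 12 4 10 14 8 11
j→3 (v[3]=4≤8), i→2 (v[2]=12≥8); i<j, swap → 6 5 4 12 10 14 8 11
j→2, i→3; i≥j, return j=2. v = 6 5 4 12 10 14 8 11

6 5 4 12 10 14 8 11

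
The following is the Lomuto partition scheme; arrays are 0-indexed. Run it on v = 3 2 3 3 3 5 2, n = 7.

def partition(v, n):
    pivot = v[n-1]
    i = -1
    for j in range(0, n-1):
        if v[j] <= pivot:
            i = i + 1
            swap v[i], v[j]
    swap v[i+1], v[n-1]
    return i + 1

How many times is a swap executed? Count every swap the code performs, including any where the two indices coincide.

pivot = v[6] = 2; i = -1
j=0: v[0]=3 > 2 → no swap
j=1: v[1]=2 ≤ 2 → i=0, swap v[0],v[1] → 2 3 3 3 3 5 2
j=2: v[2]=3 > 2 → no swap
j=3: v[3]=3 > 2 → no swap
j=4: v[4]=3 > 2 → no swap
j=5: v[5]=5 > 2 → no swap
final swap v[1],v[6] → 2 2 3 3 3 5 3; return 1

2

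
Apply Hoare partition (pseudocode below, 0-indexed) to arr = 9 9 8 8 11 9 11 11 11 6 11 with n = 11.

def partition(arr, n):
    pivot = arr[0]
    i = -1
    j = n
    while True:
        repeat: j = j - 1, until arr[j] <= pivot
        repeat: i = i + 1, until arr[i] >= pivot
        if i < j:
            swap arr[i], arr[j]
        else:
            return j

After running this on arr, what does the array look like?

6 9 8 8 11 9 11 11 11 9 11

pivot = arr[0] = 9; i = -1, j = 11
j→9 (arr[9]=6≤9), i→0 (arr[0]=9≥9); i<j, swap → 6 9 8 8 11 9 11 11 11 9 11
j→5 (arr[5]=9≤9), i→1 (arr[1]=9≥9); i<j, swap → 6 9 8 8 11 9 11 11 11 9 11
j→3, i→4; i≥j, return j=3. arr = 6 9 8 8 11 9 11 11 11 9 11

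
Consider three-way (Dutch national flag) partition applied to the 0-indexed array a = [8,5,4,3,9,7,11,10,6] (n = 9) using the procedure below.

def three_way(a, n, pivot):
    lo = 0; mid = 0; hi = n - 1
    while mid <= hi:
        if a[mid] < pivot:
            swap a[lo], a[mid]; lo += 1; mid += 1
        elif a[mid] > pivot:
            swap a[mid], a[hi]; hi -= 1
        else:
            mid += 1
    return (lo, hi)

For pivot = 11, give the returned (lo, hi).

(8, 8)

lo=0 mid=0 hi=8
8<11: swap(0,0), lo=1 mid=1 ⇒ [8,5,4,3,9,7,11,10,6]
5<11: swap(1,1), lo=2 mid=2 ⇒ [8,5,4,3,9,7,11,10,6]
4<11: swap(2,2), lo=3 mid=3 ⇒ [8,5,4,3,9,7,11,10,6]
3<11: swap(3,3), lo=4 mid=4 ⇒ [8,5,4,3,9,7,11,10,6]
9<11: swap(4,4), lo=5 mid=5 ⇒ [8,5,4,3,9,7,11,10,6]
7<11: swap(5,5), lo=6 mid=6 ⇒ [8,5,4,3,9,7,11,10,6]
11=11: mid=7
10<11: swap(6,7), lo=7 mid=8 ⇒ [8,5,4,3,9,7,10,11,6]
6<11: swap(7,8), lo=8 mid=9 ⇒ [8,5,4,3,9,7,10,6,11]
done. lo=8 hi=8; a=[8,5,4,3,9,7,10,6,11]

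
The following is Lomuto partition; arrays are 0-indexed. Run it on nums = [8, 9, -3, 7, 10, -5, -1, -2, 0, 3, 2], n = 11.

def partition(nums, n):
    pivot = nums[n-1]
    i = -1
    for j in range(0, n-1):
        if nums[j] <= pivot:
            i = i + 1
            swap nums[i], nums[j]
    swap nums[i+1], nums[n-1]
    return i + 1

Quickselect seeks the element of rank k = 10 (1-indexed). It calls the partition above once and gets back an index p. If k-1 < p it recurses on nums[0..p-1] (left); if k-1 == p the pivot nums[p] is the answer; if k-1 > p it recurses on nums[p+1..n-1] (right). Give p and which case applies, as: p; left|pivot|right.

5; right

pivot=2, i=-1
j=0: 8>2, skip
j=1: 9>2, skip
j=2: -3≤2, i=0, swap(0,2) ⇒ [-3, 9, 8, 7, 10, -5, -1, -2, 0, 3, 2]
j=3: 7>2, skip
j=4: 10>2, skip
j=5: -5≤2, i=1, swap(1,5) ⇒ [-3, -5, 8, 7, 10, 9, -1, -2, 0, 3, 2]
j=6: -1≤2, i=2, swap(2,6) ⇒ [-3, -5, -1, 7, 10, 9, 8, -2, 0, 3, 2]
j=7: -2≤2, i=3, swap(3,7) ⇒ [-3, -5, -1, -2, 10, 9, 8, 7, 0, 3, 2]
j=8: 0≤2, i=4, swap(4,8) ⇒ [-3, -5, -1, -2, 0, 9, 8, 7, 10, 3, 2]
j=9: 3>2, skip
swap(5,10) ⇒ [-3, -5, -1, -2, 0, 2, 8, 7, 10, 3, 9]; return 5
p = 5; k-1 = 9 > 5 ⇒ right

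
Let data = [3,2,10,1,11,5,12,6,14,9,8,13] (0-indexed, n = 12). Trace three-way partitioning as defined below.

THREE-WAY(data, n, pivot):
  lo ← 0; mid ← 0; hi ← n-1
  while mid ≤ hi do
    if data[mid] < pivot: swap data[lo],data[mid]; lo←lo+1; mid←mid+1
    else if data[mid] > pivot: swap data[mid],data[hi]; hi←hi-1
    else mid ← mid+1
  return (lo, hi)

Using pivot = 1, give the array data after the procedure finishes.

pivot = 1; lo=0, mid=0, hi=11
data[mid]=3>1: swap data[0],data[11]; hi=10 → [13,2,10,1,11,5,12,6,14,9,8,3]
data[mid]=13>1: swap data[0],data[10]; hi=9 → [8,2,10,1,11,5,12,6,14,9,13,3]
data[mid]=8>1: swap data[0],data[9]; hi=8 → [9,2,10,1,11,5,12,6,14,8,13,3]
data[mid]=9>1: swap data[0],data[8]; hi=7 → [14,2,10,1,11,5,12,6,9,8,13,3]
data[mid]=14>1: swap data[0],data[7]; hi=6 → [6,2,10,1,11,5,12,14,9,8,13,3]
data[mid]=6>1: swap data[0],data[6]; hi=5 → [12,2,10,1,11,5,6,14,9,8,13,3]
data[mid]=12>1: swap data[0],data[5]; hi=4 → [5,2,10,1,11,12,6,14,9,8,13,3]
data[mid]=5>1: swap data[0],data[4]; hi=3 → [11,2,10,1,5,12,6,14,9,8,13,3]
data[mid]=11>1: swap data[0],data[3]; hi=2 → [1,2,10,11,5,12,6,14,9,8,13,3]
data[mid]=1=1: mid=1
data[mid]=2>1: swap data[1],data[2]; hi=1 → [1,10,2,11,5,12,6,14,9,8,13,3]
data[mid]=10>1: swap data[1],data[1]; hi=0 → [1,10,2,11,5,12,6,14,9,8,13,3]
end: lo=0, hi=0; data = [1,10,2,11,5,12,6,14,9,8,13,3]

[1,10,2,11,5,12,6,14,9,8,13,3]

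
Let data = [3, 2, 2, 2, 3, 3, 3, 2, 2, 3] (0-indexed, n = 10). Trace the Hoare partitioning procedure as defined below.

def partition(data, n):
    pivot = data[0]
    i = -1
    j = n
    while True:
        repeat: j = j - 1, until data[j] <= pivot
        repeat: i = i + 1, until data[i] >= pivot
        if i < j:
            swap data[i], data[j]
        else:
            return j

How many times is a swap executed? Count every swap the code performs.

3

pivot=3
j stops at 9 (3), i stops at 0 (3); swap ⇒ [3, 2, 2, 2, 3, 3, 3, 2, 2, 3]
j stops at 8 (2), i stops at 4 (3); swap ⇒ [3, 2, 2, 2, 2, 3, 3, 2, 3, 3]
j stops at 7 (2), i stops at 5 (3); swap ⇒ [3, 2, 2, 2, 2, 2, 3, 3, 3, 3]
j stops at 6, i stops at 6; i≥j ⇒ return 6. data=[3, 2, 2, 2, 2, 2, 3, 3, 3, 3]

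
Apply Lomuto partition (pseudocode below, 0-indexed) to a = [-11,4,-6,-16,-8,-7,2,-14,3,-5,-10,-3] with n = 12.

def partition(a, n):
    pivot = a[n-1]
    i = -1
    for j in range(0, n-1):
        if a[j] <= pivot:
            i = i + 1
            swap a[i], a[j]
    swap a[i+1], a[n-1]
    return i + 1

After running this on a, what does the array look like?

[-11,-6,-16,-8,-7,-14,-5,-10,-3,2,4,3]

pivot = a[11] = -3; i = -1
j=0: a[0]=-11 ≤ -3 → i=0, swap a[0],a[0] (no change) → [-11,4,-6,-16,-8,-7,2,-14,3,-5,-10,-3]
j=1: a[1]=4 > -3 → no swap
j=2: a[2]=-6 ≤ -3 → i=1, swap a[1],a[2] → [-11,-6,4,-16,-8,-7,2,-14,3,-5,-10,-3]
j=3: a[3]=-16 ≤ -3 → i=2, swap a[2],a[3] → [-11,-6,-16,4,-8,-7,2,-14,3,-5,-10,-3]
j=4: a[4]=-8 ≤ -3 → i=3, swap a[3],a[4] → [-11,-6,-16,-8,4,-7,2,-14,3,-5,-10,-3]
j=5: a[5]=-7 ≤ -3 → i=4, swap a[4],a[5] → [-11,-6,-16,-8,-7,4,2,-14,3,-5,-10,-3]
j=6: a[6]=2 > -3 → no swap
j=7: a[7]=-14 ≤ -3 → i=5, swap a[5],a[7] → [-11,-6,-16,-8,-7,-14,2,4,3,-5,-10,-3]
j=8: a[8]=3 > -3 → no swap
j=9: a[9]=-5 ≤ -3 → i=6, swap a[6],a[9] → [-11,-6,-16,-8,-7,-14,-5,4,3,2,-10,-3]
j=10: a[10]=-10 ≤ -3 → i=7, swap a[7],a[10] → [-11,-6,-16,-8,-7,-14,-5,-10,3,2,4,-3]
final swap a[8],a[11] → [-11,-6,-16,-8,-7,-14,-5,-10,-3,2,4,3]; return 8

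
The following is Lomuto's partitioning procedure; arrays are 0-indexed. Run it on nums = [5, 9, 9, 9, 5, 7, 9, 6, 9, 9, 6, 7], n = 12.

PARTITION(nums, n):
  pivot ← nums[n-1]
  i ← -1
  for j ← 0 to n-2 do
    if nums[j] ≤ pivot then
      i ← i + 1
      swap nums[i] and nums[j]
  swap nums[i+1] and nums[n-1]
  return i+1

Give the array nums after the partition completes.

[5, 5, 7, 6, 6, 7, 9, 9, 9, 9, 9, 9]

pivot = nums[11] = 7; i = -1
j=0: nums[0]=5 ≤ 7 → i=0, swap nums[0],nums[0] (no change) → [5, 9, 9, 9, 5, 7, 9, 6, 9, 9, 6, 7]
j=1: nums[1]=9 > 7 → no swap
j=2: nums[2]=9 > 7 → no swap
j=3: nums[3]=9 > 7 → no swap
j=4: nums[4]=5 ≤ 7 → i=1, swap nums[1],nums[4] → [5, 5, 9, 9, 9, 7, 9, 6, 9, 9, 6, 7]
j=5: nums[5]=7 ≤ 7 → i=2, swap nums[2],nums[5] → [5, 5, 7, 9, 9, 9, 9, 6, 9, 9, 6, 7]
j=6: nums[6]=9 > 7 → no swap
j=7: nums[7]=6 ≤ 7 → i=3, swap nums[3],nums[7] → [5, 5, 7, 6, 9, 9, 9, 9, 9, 9, 6, 7]
j=8: nums[8]=9 > 7 → no swap
j=9: nums[9]=9 > 7 → no swap
j=10: nums[10]=6 ≤ 7 → i=4, swap nums[4],nums[10] → [5, 5, 7, 6, 6, 9, 9, 9, 9, 9, 9, 7]
final swap nums[5],nums[11] → [5, 5, 7, 6, 6, 7, 9, 9, 9, 9, 9, 9]; return 5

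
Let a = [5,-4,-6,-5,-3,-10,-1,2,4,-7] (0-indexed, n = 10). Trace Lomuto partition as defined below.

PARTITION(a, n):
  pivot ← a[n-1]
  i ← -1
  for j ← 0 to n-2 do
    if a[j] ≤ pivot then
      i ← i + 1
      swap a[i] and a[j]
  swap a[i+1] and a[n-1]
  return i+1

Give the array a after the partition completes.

[-10,-7,-6,-5,-3,5,-1,2,4,-4]

pivot=-7, i=-1
j=0: 5>-7, skip
j=1: -4>-7, skip
j=2: -6>-7, skip
j=3: -5>-7, skip
j=4: -3>-7, skip
j=5: -10≤-7, i=0, swap(0,5) ⇒ [-10,-4,-6,-5,-3,5,-1,2,4,-7]
j=6: -1>-7, skip
j=7: 2>-7, skip
j=8: 4>-7, skip
swap(1,9) ⇒ [-10,-7,-6,-5,-3,5,-1,2,4,-4]; return 1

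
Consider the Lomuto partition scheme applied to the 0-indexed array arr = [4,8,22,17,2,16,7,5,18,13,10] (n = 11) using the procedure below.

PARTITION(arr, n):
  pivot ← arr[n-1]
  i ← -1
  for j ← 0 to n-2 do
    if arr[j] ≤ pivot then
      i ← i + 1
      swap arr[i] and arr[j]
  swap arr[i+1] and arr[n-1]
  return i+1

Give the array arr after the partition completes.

[4,8,2,7,5,10,17,22,18,13,16]

pivot=10, i=-1
j=0: 4≤10, i=0, swap(0,0) ⇒ [4,8,22,17,2,16,7,5,18,13,10]
j=1: 8≤10, i=1, swap(1,1) ⇒ [4,8,22,17,2,16,7,5,18,13,10]
j=2: 22>10, skip
j=3: 17>10, skip
j=4: 2≤10, i=2, swap(2,4) ⇒ [4,8,2,17,22,16,7,5,18,13,10]
j=5: 16>10, skip
j=6: 7≤10, i=3, swap(3,6) ⇒ [4,8,2,7,22,16,17,5,18,13,10]
j=7: 5≤10, i=4, swap(4,7) ⇒ [4,8,2,7,5,16,17,22,18,13,10]
j=8: 18>10, skip
j=9: 13>10, skip
swap(5,10) ⇒ [4,8,2,7,5,10,17,22,18,13,16]; return 5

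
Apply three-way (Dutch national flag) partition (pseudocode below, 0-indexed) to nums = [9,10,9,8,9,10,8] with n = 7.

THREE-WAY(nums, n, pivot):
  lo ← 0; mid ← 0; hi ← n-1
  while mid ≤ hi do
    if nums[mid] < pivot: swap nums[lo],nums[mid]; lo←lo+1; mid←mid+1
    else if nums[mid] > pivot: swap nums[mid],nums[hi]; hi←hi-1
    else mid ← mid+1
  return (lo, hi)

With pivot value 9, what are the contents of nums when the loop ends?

lo=0 mid=0 hi=6
9=9: mid=1
10>9: swap(1,6), hi=5 ⇒ [9,8,9,8,9,10,10]
8<9: swap(0,1), lo=1 mid=2 ⇒ [8,9,9,8,9,10,10]
9=9: mid=3
8<9: swap(1,3), lo=2 mid=4 ⇒ [8,8,9,9,9,10,10]
9=9: mid=5
10>9: swap(5,5), hi=4 ⇒ [8,8,9,9,9,10,10]
done. lo=2 hi=4; nums=[8,8,9,9,9,10,10]

[8,8,9,9,9,10,10]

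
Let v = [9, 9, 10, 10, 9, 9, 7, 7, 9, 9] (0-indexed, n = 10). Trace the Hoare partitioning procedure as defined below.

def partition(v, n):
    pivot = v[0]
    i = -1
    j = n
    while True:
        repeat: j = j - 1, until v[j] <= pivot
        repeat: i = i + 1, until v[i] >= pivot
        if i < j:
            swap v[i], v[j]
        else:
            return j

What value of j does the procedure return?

4

pivot=9
j stops at 9 (9), i stops at 0 (9); swap ⇒ [9, 9, 10, 10, 9, 9, 7, 7, 9, 9]
j stops at 8 (9), i stops at 1 (9); swap ⇒ [9, 9, 10, 10, 9, 9, 7, 7, 9, 9]
j stops at 7 (7), i stops at 2 (10); swap ⇒ [9, 9, 7, 10, 9, 9, 7, 10, 9, 9]
j stops at 6 (7), i stops at 3 (10); swap ⇒ [9, 9, 7, 7, 9, 9, 10, 10, 9, 9]
j stops at 5 (9), i stops at 4 (9); swap ⇒ [9, 9, 7, 7, 9, 9, 10, 10, 9, 9]
j stops at 4, i stops at 5; i≥j ⇒ return 4. v=[9, 9, 7, 7, 9, 9, 10, 10, 9, 9]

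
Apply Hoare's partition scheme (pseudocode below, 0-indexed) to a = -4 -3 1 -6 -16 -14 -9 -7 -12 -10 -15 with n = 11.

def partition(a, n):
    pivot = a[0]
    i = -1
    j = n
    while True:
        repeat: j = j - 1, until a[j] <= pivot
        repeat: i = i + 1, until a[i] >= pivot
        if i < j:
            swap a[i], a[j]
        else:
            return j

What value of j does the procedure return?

7

pivot=-4
j stops at 10 (-15), i stops at 0 (-4); swap ⇒ -15 -3 1 -6 -16 -14 -9 -7 -12 -10 -4
j stops at 9 (-10), i stops at 1 (-3); swap ⇒ -15 -10 1 -6 -16 -14 -9 -7 -12 -3 -4
j stops at 8 (-12), i stops at 2 (1); swap ⇒ -15 -10 -12 -6 -16 -14 -9 -7 1 -3 -4
j stops at 7, i stops at 8; i≥j ⇒ return 7. a=-15 -10 -12 -6 -16 -14 -9 -7 1 -3 -4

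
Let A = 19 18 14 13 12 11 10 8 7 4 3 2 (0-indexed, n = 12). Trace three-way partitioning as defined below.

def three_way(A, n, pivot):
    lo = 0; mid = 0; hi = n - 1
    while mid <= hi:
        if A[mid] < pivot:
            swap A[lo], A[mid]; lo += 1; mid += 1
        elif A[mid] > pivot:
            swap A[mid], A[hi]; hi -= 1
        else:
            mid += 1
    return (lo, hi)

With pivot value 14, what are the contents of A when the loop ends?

pivot = 14; lo=0, mid=0, hi=11
A[mid]=19>14: swap A[0],A[11]; hi=10 → 2 18 14 13 12 11 10 8 7 4 3 19
A[mid]=2<14: swap A[0],A[0]; lo=1,mid=1 → 2 18 14 13 12 11 10 8 7 4 3 19
A[mid]=18>14: swap A[1],A[10]; hi=9 → 2 3 14 13 12 11 10 8 7 4 18 19
A[mid]=3<14: swap A[1],A[1]; lo=2,mid=2 → 2 3 14 13 12 11 10 8 7 4 18 19
A[mid]=14=14: mid=3
A[mid]=13<14: swap A[2],A[3]; lo=3,mid=4 → 2 3 13 14 12 11 10 8 7 4 18 19
A[mid]=12<14: swap A[3],A[4]; lo=4,mid=5 → 2 3 13 12 14 11 10 8 7 4 18 19
A[mid]=11<14: swap A[4],A[5]; lo=5,mid=6 → 2 3 13 12 11 14 10 8 7 4 18 19
A[mid]=10<14: swap A[5],A[6]; lo=6,mid=7 → 2 3 13 12 11 10 14 8 7 4 18 19
A[mid]=8<14: swap A[6],A[7]; lo=7,mid=8 → 2 3 13 12 11 10 8 14 7 4 18 19
A[mid]=7<14: swap A[7],A[8]; lo=8,mid=9 → 2 3 13 12 11 10 8 7 14 4 18 19
A[mid]=4<14: swap A[8],A[9]; lo=9,mid=10 → 2 3 13 12 11 10 8 7 4 14 18 19
end: lo=9, hi=9; A = 2 3 13 12 11 10 8 7 4 14 18 19

2 3 13 12 11 10 8 7 4 14 18 19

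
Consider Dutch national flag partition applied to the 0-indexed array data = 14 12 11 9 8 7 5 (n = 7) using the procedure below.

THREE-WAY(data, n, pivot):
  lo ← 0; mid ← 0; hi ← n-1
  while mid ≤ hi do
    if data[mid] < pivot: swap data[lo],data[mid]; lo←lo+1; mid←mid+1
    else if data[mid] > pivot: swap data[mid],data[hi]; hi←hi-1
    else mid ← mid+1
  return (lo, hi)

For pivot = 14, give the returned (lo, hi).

(6, 6)

lo=0 mid=0 hi=6
14=14: mid=1
12<14: swap(0,1), lo=1 mid=2 ⇒ 12 14 11 9 8 7 5
11<14: swap(1,2), lo=2 mid=3 ⇒ 12 11 14 9 8 7 5
9<14: swap(2,3), lo=3 mid=4 ⇒ 12 11 9 14 8 7 5
8<14: swap(3,4), lo=4 mid=5 ⇒ 12 11 9 8 14 7 5
7<14: swap(4,5), lo=5 mid=6 ⇒ 12 11 9 8 7 14 5
5<14: swap(5,6), lo=6 mid=7 ⇒ 12 11 9 8 7 5 14
done. lo=6 hi=6; data=12 11 9 8 7 5 14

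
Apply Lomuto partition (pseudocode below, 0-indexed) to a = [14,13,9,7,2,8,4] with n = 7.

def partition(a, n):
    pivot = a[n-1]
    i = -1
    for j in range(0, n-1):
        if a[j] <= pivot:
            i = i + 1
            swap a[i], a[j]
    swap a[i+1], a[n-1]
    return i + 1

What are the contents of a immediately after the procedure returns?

[2,4,9,7,14,8,13]

pivot=4, i=-1
j=0: 14>4, skip
j=1: 13>4, skip
j=2: 9>4, skip
j=3: 7>4, skip
j=4: 2≤4, i=0, swap(0,4) ⇒ [2,13,9,7,14,8,4]
j=5: 8>4, skip
swap(1,6) ⇒ [2,4,9,7,14,8,13]; return 1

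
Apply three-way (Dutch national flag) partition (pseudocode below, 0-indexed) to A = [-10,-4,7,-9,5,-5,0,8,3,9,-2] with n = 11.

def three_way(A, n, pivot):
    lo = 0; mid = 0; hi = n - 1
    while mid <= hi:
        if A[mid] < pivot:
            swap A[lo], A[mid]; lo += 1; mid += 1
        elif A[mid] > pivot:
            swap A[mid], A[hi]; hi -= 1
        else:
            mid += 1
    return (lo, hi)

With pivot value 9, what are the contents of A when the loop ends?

lo=0 mid=0 hi=10
-10<9: swap(0,0), lo=1 mid=1 ⇒ [-10,-4,7,-9,5,-5,0,8,3,9,-2]
-4<9: swap(1,1), lo=2 mid=2 ⇒ [-10,-4,7,-9,5,-5,0,8,3,9,-2]
7<9: swap(2,2), lo=3 mid=3 ⇒ [-10,-4,7,-9,5,-5,0,8,3,9,-2]
-9<9: swap(3,3), lo=4 mid=4 ⇒ [-10,-4,7,-9,5,-5,0,8,3,9,-2]
5<9: swap(4,4), lo=5 mid=5 ⇒ [-10,-4,7,-9,5,-5,0,8,3,9,-2]
-5<9: swap(5,5), lo=6 mid=6 ⇒ [-10,-4,7,-9,5,-5,0,8,3,9,-2]
0<9: swap(6,6), lo=7 mid=7 ⇒ [-10,-4,7,-9,5,-5,0,8,3,9,-2]
8<9: swap(7,7), lo=8 mid=8 ⇒ [-10,-4,7,-9,5,-5,0,8,3,9,-2]
3<9: swap(8,8), lo=9 mid=9 ⇒ [-10,-4,7,-9,5,-5,0,8,3,9,-2]
9=9: mid=10
-2<9: swap(9,10), lo=10 mid=11 ⇒ [-10,-4,7,-9,5,-5,0,8,3,-2,9]
done. lo=10 hi=10; A=[-10,-4,7,-9,5,-5,0,8,3,-2,9]

[-10,-4,7,-9,5,-5,0,8,3,-2,9]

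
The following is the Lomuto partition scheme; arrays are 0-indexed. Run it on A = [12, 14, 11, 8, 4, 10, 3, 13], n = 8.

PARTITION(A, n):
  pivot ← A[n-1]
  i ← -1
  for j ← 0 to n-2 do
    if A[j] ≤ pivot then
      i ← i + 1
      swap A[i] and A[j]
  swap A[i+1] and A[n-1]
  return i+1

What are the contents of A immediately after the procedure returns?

[12, 11, 8, 4, 10, 3, 13, 14]

pivot = A[7] = 13; i = -1
j=0: A[0]=12 ≤ 13 → i=0, swap A[0],A[0] (no change) → [12, 14, 11, 8, 4, 10, 3, 13]
j=1: A[1]=14 > 13 → no swap
j=2: A[2]=11 ≤ 13 → i=1, swap A[1],A[2] → [12, 11, 14, 8, 4, 10, 3, 13]
j=3: A[3]=8 ≤ 13 → i=2, swap A[2],A[3] → [12, 11, 8, 14, 4, 10, 3, 13]
j=4: A[4]=4 ≤ 13 → i=3, swap A[3],A[4] → [12, 11, 8, 4, 14, 10, 3, 13]
j=5: A[5]=10 ≤ 13 → i=4, swap A[4],A[5] → [12, 11, 8, 4, 10, 14, 3, 13]
j=6: A[6]=3 ≤ 13 → i=5, swap A[5],A[6] → [12, 11, 8, 4, 10, 3, 14, 13]
final swap A[6],A[7] → [12, 11, 8, 4, 10, 3, 13, 14]; return 6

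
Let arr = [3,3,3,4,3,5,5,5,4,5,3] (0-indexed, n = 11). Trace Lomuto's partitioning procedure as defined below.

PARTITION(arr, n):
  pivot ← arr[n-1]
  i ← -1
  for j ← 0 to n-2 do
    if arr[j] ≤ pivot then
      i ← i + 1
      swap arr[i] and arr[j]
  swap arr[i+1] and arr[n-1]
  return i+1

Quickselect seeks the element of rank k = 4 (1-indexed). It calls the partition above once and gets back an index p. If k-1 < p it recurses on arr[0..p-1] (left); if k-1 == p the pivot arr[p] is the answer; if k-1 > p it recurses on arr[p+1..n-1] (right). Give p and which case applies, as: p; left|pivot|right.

pivot = arr[10] = 3; i = -1
j=0: arr[0]=3 ≤ 3 → i=0, swap arr[0],arr[0] (no change) → [3,3,3,4,3,5,5,5,4,5,3]
j=1: arr[1]=3 ≤ 3 → i=1, swap arr[1],arr[1] (no change) → [3,3,3,4,3,5,5,5,4,5,3]
j=2: arr[2]=3 ≤ 3 → i=2, swap arr[2],arr[2] (no change) → [3,3,3,4,3,5,5,5,4,5,3]
j=3: arr[3]=4 > 3 → no swap
j=4: arr[4]=3 ≤ 3 → i=3, swap arr[3],arr[4] → [3,3,3,3,4,5,5,5,4,5,3]
j=5: arr[5]=5 > 3 → no swap
j=6: arr[6]=5 > 3 → no swap
j=7: arr[7]=5 > 3 → no swap
j=8: arr[8]=4 > 3 → no swap
j=9: arr[9]=5 > 3 → no swap
final swap arr[4],arr[10] → [3,3,3,3,3,5,5,5,4,5,4]; return 4
p = 4; k-1 = 3 < 4 ⇒ left

4; left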